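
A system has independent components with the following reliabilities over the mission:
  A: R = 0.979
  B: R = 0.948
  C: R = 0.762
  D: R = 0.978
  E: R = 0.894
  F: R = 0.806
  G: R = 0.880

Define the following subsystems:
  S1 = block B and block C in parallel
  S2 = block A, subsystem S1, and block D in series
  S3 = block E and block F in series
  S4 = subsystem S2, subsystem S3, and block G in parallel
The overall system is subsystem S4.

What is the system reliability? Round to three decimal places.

0.998

Parallel (B and C): 1 − (1 − 0.94800)(1 − 0.76200) = 0.98762
Series (A, [0.98762], and D): 0.97900 × 0.98762 × 0.97800 = 0.94561
Series (E and F): 0.89400 × 0.80600 = 0.72056
Parallel ([0.94561], [0.72056], and G): 1 − (1 − 0.94561)(1 − 0.72056)(1 − 0.88000) = 0.998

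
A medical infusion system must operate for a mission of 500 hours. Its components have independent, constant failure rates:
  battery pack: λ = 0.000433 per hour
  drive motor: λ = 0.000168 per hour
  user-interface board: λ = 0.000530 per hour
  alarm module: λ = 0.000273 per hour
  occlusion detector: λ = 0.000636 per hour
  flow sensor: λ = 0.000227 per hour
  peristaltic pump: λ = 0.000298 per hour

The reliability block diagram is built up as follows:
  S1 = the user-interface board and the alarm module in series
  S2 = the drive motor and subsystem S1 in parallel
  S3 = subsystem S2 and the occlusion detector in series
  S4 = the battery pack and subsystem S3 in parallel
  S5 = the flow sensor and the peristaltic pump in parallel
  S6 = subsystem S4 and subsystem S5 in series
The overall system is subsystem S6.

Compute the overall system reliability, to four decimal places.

R(battery pack) = exp(−0.000433 × 500) = 0.805333
R(drive motor) = exp(−0.000168 × 500) = 0.919431
R(user-interface board) = exp(−0.000530 × 500) = 0.767206
R(alarm module) = exp(−0.000273 × 500) = 0.872406
R(occlusion detector) = exp(−0.000636 × 500) = 0.727603
R(flow sensor) = exp(−0.000227 × 500) = 0.892704
R(peristaltic pump) = exp(−0.000298 × 500) = 0.861569
Series (user-interface board and alarm module): 0.767206 × 0.872406 = 0.669315
Parallel (drive motor and [0.669315]): 1 − (1 − 0.919431)(1 − 0.669315) = 0.973357
Series ([0.973357] and occlusion detector): 0.973357 × 0.727603 = 0.708217
Parallel (battery pack and [0.708217]): 1 − (1 − 0.805333)(1 − 0.708217) = 0.943199
Parallel (flow sensor and peristaltic pump): 1 − (1 − 0.892704)(1 − 0.861569) = 0.985147
Series ([0.943199] and [0.985147]): 0.943199 × 0.985147 = 0.9292

0.9292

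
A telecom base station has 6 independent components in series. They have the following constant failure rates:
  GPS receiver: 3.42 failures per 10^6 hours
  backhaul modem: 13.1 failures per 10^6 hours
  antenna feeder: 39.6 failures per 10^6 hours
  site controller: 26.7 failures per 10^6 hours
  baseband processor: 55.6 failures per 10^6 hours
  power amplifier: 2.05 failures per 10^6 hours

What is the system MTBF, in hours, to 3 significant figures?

7120

Series of exponential components: λ_sys = Σ λ_i
λ_sys = 0.00000342 + 0.0000131 + 0.0000396 + 0.0000267 + 0.0000556 + 0.00000205 = 1.4047e-04 /h
MTBF = 1 / λ_sys = 7120 h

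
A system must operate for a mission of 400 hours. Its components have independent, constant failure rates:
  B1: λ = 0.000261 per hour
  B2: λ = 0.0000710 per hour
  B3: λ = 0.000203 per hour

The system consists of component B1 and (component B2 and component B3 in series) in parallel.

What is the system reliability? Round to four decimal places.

0.9897

R(B1) = exp(−0.000261 × 400) = 0.900865
R(B2) = exp(−0.0000710 × 400) = 0.971999
R(B3) = exp(−0.000203 × 400) = 0.922009
Series (B2 and B3): 0.971999 × 0.922009 = 0.896192
Parallel (B1 and [0.896192]): 1 − (1 − 0.900865)(1 − 0.896192) = 0.9897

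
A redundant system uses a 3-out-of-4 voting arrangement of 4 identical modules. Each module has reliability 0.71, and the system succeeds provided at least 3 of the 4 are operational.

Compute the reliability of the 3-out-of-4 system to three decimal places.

0.669

R = Σ_{i=3}^{4} C(4,i) p^i (1−p)^{4−i} with p = 0.71
C(4,3)·0.71^3·0.29^1 = 0.41518
C(4,4)·0.71^4·0.29^0 = 0.25412
Sum = 0.669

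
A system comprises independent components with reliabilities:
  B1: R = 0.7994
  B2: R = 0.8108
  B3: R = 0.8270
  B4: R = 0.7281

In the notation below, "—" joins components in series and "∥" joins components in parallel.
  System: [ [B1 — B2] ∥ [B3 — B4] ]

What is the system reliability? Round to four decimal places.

0.8600

Series (B1 and B2): 0.799400 × 0.810800 = 0.648154
Series (B3 and B4): 0.827000 × 0.728100 = 0.602139
Parallel ([0.648154] and [0.602139]): 1 − (1 − 0.648154)(1 − 0.602139) = 0.8600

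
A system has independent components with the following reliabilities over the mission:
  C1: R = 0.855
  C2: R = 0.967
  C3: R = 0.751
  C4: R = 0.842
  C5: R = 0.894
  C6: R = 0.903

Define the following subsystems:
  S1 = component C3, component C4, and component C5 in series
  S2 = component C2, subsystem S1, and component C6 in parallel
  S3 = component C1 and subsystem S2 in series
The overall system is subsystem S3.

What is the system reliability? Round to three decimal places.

0.854

Series (C3, C4, and C5): 0.75100 × 0.84200 × 0.89400 = 0.56531
Parallel (C2, [0.56531], and C6): 1 − (1 − 0.96700)(1 − 0.56531)(1 − 0.90300) = 0.99861
Series (C1 and [0.99861]): 0.85500 × 0.99861 = 0.854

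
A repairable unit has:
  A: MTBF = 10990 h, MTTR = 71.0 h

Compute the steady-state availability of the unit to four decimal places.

0.9936

A(A) = MTBF/(MTBF+MTTR) = 10990/(10990+71.0) = 0.9936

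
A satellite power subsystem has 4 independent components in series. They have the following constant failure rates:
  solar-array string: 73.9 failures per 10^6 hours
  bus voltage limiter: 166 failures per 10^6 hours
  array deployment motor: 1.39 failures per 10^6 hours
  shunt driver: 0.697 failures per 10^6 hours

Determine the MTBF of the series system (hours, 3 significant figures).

Series of exponential components: λ_sys = Σ λ_i
λ_sys = 0.0000739 + 0.000166 + 0.00000139 + 0.000000697 = 2.4199e-04 /h
MTBF = 1 / λ_sys = 4130 h

4130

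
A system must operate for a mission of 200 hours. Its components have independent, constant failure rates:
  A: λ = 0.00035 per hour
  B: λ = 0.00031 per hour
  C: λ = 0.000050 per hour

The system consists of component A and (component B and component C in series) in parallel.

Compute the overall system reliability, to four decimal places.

R(A) = exp(−0.00035 × 200) = 0.932394
R(B) = exp(−0.00031 × 200) = 0.939883
R(C) = exp(−0.000050 × 200) = 0.990050
Series (B and C): 0.939883 × 0.990050 = 0.930531
Parallel (A and [0.930531]): 1 − (1 − 0.932394)(1 − 0.930531) = 0.9953

0.9953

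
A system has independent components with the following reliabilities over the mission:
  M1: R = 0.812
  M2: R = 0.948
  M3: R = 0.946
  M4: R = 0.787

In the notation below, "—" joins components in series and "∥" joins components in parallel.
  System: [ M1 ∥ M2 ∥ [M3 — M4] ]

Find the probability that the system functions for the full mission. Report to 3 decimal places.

Series (M3 and M4): 0.94600 × 0.78700 = 0.74450
Parallel (M1, M2, and [0.74450]): 1 − (1 − 0.81200)(1 − 0.94800)(1 − 0.74450) = 0.998

0.998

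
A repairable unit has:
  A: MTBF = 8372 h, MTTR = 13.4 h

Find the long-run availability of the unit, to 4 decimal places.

A(A) = MTBF/(MTBF+MTTR) = 8372/(8372+13.4) = 0.9984

0.9984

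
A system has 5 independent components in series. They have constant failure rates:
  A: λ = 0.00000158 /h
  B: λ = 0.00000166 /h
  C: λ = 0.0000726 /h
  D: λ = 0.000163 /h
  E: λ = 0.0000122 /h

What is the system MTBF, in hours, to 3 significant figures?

Series of exponential components: λ_sys = Σ λ_i
λ_sys = 0.00000158 + 0.00000166 + 0.0000726 + 0.000163 + 0.0000122 = 2.5104e-04 /h
MTBF = 1 / λ_sys = 3980 h

3980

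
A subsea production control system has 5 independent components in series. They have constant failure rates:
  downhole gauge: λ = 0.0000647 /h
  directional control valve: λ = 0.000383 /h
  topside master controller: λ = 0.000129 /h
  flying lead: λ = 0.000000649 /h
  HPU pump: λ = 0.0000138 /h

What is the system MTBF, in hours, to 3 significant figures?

Series of exponential components: λ_sys = Σ λ_i
λ_sys = 0.0000647 + 0.000383 + 0.000129 + 0.000000649 + 0.0000138 = 5.9115e-04 /h
MTBF = 1 / λ_sys = 1690 h

1690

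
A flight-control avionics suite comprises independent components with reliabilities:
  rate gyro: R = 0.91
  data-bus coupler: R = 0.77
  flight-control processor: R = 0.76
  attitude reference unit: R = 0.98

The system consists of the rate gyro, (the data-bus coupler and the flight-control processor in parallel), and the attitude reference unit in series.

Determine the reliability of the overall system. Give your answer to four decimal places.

0.8426

Parallel (data-bus coupler and flight-control processor): 1 − (1 − 0.770000)(1 − 0.760000) = 0.944800
Series (rate gyro, [0.944800], and attitude reference unit): 0.910000 × 0.944800 × 0.980000 = 0.8426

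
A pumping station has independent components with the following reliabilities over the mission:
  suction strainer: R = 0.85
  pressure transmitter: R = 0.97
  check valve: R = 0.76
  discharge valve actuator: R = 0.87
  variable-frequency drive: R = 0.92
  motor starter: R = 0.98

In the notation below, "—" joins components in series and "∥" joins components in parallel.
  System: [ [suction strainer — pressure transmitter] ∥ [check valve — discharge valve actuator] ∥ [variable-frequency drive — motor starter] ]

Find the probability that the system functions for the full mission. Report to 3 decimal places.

0.994

Series (suction strainer and pressure transmitter): 0.85000 × 0.97000 = 0.82450
Series (check valve and discharge valve actuator): 0.76000 × 0.87000 = 0.66120
Series (variable-frequency drive and motor starter): 0.92000 × 0.98000 = 0.90160
Parallel ([0.82450], [0.66120], and [0.90160]): 1 − (1 − 0.82450)(1 − 0.66120)(1 − 0.90160) = 0.994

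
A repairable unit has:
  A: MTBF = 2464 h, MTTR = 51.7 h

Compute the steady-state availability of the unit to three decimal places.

0.979

A(A) = MTBF/(MTBF+MTTR) = 2464/(2464+51.7) = 0.979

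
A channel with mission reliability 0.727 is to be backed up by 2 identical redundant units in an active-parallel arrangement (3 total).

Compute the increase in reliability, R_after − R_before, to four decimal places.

0.2527

R_before = 0.727
R_after = 1 − (1 − 0.727)^3 = 0.9797
ΔR = 0.9797 − 0.727 = 0.2527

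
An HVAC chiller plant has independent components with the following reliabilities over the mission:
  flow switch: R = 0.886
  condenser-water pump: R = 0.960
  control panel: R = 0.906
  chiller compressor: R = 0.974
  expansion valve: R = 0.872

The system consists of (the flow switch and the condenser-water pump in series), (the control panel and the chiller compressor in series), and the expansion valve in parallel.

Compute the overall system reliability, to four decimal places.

0.9978

Series (flow switch and condenser-water pump): 0.886000 × 0.960000 = 0.850560
Series (control panel and chiller compressor): 0.906000 × 0.974000 = 0.882444
Parallel ([0.850560], [0.882444], and expansion valve): 1 − (1 − 0.850560)(1 − 0.882444)(1 − 0.872000) = 0.9978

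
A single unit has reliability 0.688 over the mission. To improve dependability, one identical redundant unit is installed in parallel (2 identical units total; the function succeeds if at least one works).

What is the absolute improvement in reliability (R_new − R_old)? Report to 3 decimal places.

0.215

R_before = 0.688
R_after = 1 − (1 − 0.688)^2 = 0.903
ΔR = 0.903 − 0.688 = 0.215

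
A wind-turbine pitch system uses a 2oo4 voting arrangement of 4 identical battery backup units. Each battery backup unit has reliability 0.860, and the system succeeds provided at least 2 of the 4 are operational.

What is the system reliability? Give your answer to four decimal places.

0.9902

R = Σ_{i=2}^{4} C(4,i) p^i (1−p)^{4−i} with p = 0.860
C(4,2)·0.860^2·0.140^2 = 0.086977
C(4,3)·0.860^3·0.140^1 = 0.356191
C(4,4)·0.860^4·0.140^0 = 0.547008
Sum = 0.9902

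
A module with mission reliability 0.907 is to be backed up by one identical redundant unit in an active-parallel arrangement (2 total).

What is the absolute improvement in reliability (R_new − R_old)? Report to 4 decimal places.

0.0844

R_before = 0.907
R_after = 1 − (1 − 0.907)^2 = 0.9914
ΔR = 0.9914 − 0.907 = 0.0844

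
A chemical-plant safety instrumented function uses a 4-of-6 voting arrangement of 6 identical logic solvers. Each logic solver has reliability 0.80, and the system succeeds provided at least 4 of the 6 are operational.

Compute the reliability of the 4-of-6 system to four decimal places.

0.9011

R = Σ_{i=4}^{6} C(6,i) p^i (1−p)^{6−i} with p = 0.80
C(6,4)·0.80^4·0.20^2 = 0.245760
C(6,5)·0.80^5·0.20^1 = 0.393216
C(6,6)·0.80^6·0.20^0 = 0.262144
Sum = 0.9011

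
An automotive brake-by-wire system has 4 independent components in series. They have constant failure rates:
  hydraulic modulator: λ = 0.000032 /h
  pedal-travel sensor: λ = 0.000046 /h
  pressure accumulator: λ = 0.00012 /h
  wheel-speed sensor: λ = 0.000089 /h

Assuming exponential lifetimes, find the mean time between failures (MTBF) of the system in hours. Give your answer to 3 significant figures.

3480

Series of exponential components: λ_sys = Σ λ_i
λ_sys = 0.000032 + 0.000046 + 0.00012 + 0.000089 = 2.8700e-04 /h
MTBF = 1 / λ_sys = 3480 h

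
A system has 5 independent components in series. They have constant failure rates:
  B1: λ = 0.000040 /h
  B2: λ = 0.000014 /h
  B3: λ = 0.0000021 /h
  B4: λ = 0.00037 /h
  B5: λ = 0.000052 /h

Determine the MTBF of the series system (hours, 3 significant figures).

2090

Series of exponential components: λ_sys = Σ λ_i
λ_sys = 0.000040 + 0.000014 + 0.0000021 + 0.00037 + 0.000052 = 4.7810e-04 /h
MTBF = 1 / λ_sys = 2090 h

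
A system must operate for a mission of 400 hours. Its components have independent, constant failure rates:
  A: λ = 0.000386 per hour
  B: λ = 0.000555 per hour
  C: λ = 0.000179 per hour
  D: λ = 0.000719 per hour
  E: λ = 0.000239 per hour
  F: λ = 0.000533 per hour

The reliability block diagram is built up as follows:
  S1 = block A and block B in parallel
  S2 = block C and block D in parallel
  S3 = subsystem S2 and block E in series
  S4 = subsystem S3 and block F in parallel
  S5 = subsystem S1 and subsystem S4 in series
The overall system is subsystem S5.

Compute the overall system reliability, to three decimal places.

R(A) = exp(−0.000386 × 400) = 0.85693
R(B) = exp(−0.000555 × 400) = 0.80092
R(C) = exp(−0.000179 × 400) = 0.93090
R(D) = exp(−0.000719 × 400) = 0.75006
R(E) = exp(−0.000239 × 400) = 0.90883
R(F) = exp(−0.000533 × 400) = 0.80799
Parallel (A and B): 1 − (1 − 0.85693)(1 − 0.80092) = 0.97152
Parallel (C and D): 1 − (1 − 0.93090)(1 − 0.75006) = 0.98273
Series ([0.98273] and E): 0.98273 × 0.90883 = 0.89313
Parallel ([0.89313] and F): 1 − (1 − 0.89313)(1 − 0.80799) = 0.97948
Series ([0.97152] and [0.97948]): 0.97152 × 0.97948 = 0.952

0.952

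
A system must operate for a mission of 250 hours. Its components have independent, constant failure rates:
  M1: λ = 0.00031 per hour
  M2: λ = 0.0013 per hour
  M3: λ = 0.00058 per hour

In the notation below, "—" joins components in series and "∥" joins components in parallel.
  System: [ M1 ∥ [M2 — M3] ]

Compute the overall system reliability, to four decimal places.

0.9720

R(M1) = exp(−0.00031 × 250) = 0.925427
R(M2) = exp(−0.0013 × 250) = 0.722527
R(M3) = exp(−0.00058 × 250) = 0.865022
Series (M2 and M3): 0.722527 × 0.865022 = 0.625002
Parallel (M1 and [0.625002]): 1 − (1 − 0.925427)(1 − 0.625002) = 0.9720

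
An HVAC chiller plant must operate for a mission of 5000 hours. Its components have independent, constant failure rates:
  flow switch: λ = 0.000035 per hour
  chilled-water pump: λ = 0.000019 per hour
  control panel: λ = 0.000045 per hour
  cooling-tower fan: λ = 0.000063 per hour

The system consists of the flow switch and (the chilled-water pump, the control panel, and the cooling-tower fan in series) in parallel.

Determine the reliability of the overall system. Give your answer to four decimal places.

0.9245

R(flow switch) = exp(−0.000035 × 5000) = 0.839457
R(chilled-water pump) = exp(−0.000019 × 5000) = 0.909373
R(control panel) = exp(−0.000045 × 5000) = 0.798516
R(cooling-tower fan) = exp(−0.000063 × 5000) = 0.729789
Series (chilled-water pump, control panel, and cooling-tower fan): 0.909373 × 0.798516 × 0.729789 = 0.529935
Parallel (flow switch and [0.529935]): 1 − (1 − 0.839457)(1 − 0.529935) = 0.9245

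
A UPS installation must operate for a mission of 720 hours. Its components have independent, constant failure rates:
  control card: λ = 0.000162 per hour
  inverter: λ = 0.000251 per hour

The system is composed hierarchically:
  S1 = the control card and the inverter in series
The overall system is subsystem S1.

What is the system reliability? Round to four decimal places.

R(control card) = exp(−0.000162 × 720) = 0.889906
R(inverter) = exp(−0.000251 × 720) = 0.834669
Series (control card and inverter): 0.889906 × 0.834669 = 0.7428

0.7428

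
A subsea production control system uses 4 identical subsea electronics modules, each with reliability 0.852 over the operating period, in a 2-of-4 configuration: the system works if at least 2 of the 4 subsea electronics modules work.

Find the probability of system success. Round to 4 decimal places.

0.9885

R = Σ_{i=2}^{4} C(4,i) p^i (1−p)^{4−i} with p = 0.852
C(4,2)·0.852^2·0.148^2 = 0.095401
C(4,3)·0.852^3·0.148^1 = 0.366134
C(4,4)·0.852^4·0.148^0 = 0.526937
Sum = 0.9885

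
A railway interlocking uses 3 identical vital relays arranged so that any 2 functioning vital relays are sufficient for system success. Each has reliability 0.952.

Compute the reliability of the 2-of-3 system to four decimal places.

0.9933

R = Σ_{i=2}^{3} C(3,i) p^i (1−p)^{3−i} with p = 0.952
C(3,2)·0.952^2·0.048^1 = 0.130508
C(3,3)·0.952^3·0.048^0 = 0.862801
Sum = 0.9933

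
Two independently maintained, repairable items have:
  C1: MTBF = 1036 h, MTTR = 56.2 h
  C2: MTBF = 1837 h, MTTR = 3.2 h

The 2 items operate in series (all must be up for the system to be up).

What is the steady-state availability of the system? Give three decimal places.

A(C1) = MTBF/(MTBF+MTTR) = 1036/(1036+56.2) = 0.948544
A(C2) = MTBF/(MTBF+MTTR) = 1837/(1837+3.2) = 0.998261
Series availability: 0.948544 × 0.998261 = 0.947

0.947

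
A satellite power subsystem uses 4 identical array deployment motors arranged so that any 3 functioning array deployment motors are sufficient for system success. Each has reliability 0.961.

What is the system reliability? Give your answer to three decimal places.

R = Σ_{i=3}^{4} C(4,i) p^i (1−p)^{4−i} with p = 0.961
C(4,3)·0.961^3·0.039^1 = 0.13845
C(4,4)·0.961^4·0.039^0 = 0.85289
Sum = 0.991

0.991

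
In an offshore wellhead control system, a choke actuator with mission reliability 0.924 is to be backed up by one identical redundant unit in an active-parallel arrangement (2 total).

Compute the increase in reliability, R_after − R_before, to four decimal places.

R_before = 0.924
R_after = 1 − (1 − 0.924)^2 = 0.9942
ΔR = 0.9942 − 0.924 = 0.0702

0.0702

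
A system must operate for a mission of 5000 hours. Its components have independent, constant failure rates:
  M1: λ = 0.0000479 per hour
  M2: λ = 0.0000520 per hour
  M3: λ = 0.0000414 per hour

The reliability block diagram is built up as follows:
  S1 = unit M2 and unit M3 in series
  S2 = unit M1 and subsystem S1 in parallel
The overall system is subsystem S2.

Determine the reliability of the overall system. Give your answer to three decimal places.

0.921

R(M1) = exp(−0.0000479 × 5000) = 0.78702
R(M2) = exp(−0.0000520 × 5000) = 0.77105
R(M3) = exp(−0.0000414 × 5000) = 0.81302
Series (M2 and M3): 0.77105 × 0.81302 = 0.62688
Parallel (M1 and [0.62688]): 1 − (1 − 0.78702)(1 − 0.62688) = 0.921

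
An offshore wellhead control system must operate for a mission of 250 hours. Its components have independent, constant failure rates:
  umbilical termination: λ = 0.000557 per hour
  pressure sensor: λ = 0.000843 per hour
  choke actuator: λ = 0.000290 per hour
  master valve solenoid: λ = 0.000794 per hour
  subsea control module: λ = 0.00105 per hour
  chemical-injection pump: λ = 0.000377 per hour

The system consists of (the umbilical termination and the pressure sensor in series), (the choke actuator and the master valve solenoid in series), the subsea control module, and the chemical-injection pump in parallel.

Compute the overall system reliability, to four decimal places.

R(umbilical termination) = exp(−0.000557 × 250) = 0.870010
R(pressure sensor) = exp(−0.000843 × 250) = 0.809977
R(choke actuator) = exp(−0.000290 × 250) = 0.930066
R(master valve solenoid) = exp(−0.000794 × 250) = 0.819960
R(subsea control module) = exp(−0.00105 × 250) = 0.769126
R(chemical-injection pump) = exp(−0.000377 × 250) = 0.910055
Series (umbilical termination and pressure sensor): 0.870010 × 0.809977 = 0.704688
Series (choke actuator and master valve solenoid): 0.930066 × 0.819960 = 0.762617
Parallel ([0.704688], [0.762617], subsea control module, and chemical-injection pump): 1 − (1 − 0.704688)(1 − 0.762617)(1 − 0.769126)(1 − 0.910055) = 0.9985

0.9985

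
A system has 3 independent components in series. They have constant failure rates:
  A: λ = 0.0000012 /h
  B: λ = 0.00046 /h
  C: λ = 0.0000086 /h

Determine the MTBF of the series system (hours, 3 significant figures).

Series of exponential components: λ_sys = Σ λ_i
λ_sys = 0.0000012 + 0.00046 + 0.0000086 = 4.6980e-04 /h
MTBF = 1 / λ_sys = 2130 h

2130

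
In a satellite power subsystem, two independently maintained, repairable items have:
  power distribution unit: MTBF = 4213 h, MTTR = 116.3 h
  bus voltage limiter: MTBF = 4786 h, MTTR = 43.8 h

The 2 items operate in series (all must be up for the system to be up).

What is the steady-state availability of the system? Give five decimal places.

0.96431

A(power distribution unit) = MTBF/(MTBF+MTTR) = 4213/(4213+116.3) = 0.973137
A(bus voltage limiter) = MTBF/(MTBF+MTTR) = 4786/(4786+43.8) = 0.990931
Series availability: 0.973137 × 0.990931 = 0.96431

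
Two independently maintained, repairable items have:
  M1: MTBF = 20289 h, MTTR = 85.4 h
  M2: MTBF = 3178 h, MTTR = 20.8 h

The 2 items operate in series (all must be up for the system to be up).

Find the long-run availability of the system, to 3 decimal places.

A(M1) = MTBF/(MTBF+MTTR) = 20289/(20289+85.4) = 0.995808
A(M2) = MTBF/(MTBF+MTTR) = 3178/(3178+20.8) = 0.993498
Series availability: 0.995808 × 0.993498 = 0.989

0.989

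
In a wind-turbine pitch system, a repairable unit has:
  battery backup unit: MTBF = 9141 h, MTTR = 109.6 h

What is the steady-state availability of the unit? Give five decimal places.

A(battery backup unit) = MTBF/(MTBF+MTTR) = 9141/(9141+109.6) = 0.98815

0.98815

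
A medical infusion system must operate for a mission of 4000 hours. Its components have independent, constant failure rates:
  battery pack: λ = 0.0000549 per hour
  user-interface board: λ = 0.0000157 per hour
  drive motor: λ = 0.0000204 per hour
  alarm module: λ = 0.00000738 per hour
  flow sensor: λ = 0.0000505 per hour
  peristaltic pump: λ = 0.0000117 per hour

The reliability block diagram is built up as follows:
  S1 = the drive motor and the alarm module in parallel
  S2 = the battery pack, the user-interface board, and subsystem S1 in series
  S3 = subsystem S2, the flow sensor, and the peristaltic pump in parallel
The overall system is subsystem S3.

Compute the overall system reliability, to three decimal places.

0.998

R(battery pack) = exp(−0.0000549 × 4000) = 0.80284
R(user-interface board) = exp(−0.0000157 × 4000) = 0.93913
R(drive motor) = exp(−0.0000204 × 4000) = 0.92164
R(alarm module) = exp(−0.00000738 × 4000) = 0.97091
R(flow sensor) = exp(−0.0000505 × 4000) = 0.81709
R(peristaltic pump) = exp(−0.0000117 × 4000) = 0.95428
Parallel (drive motor and alarm module): 1 − (1 − 0.92164)(1 − 0.97091) = 0.99772
Series (battery pack, user-interface board, and [0.99772]): 0.80284 × 0.93913 × 0.99772 = 0.75225
Parallel ([0.75225], flow sensor, and peristaltic pump): 1 − (1 − 0.75225)(1 − 0.81709)(1 − 0.95428) = 0.998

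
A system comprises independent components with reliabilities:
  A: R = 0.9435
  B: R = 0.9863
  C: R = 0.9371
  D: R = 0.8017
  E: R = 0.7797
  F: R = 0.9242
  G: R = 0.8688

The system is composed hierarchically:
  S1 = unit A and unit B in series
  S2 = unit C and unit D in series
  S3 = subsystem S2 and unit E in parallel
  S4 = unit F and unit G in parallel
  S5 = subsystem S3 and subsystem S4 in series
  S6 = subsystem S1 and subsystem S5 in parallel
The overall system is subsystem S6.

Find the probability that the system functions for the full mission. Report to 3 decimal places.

0.996

Series (A and B): 0.94350 × 0.98630 = 0.93057
Series (C and D): 0.93710 × 0.80170 = 0.75127
Parallel ([0.75127] and E): 1 − (1 − 0.75127)(1 − 0.77970) = 0.94520
Parallel (F and G): 1 − (1 − 0.92420)(1 − 0.86880) = 0.99006
Series ([0.94520] and [0.99006]): 0.94520 × 0.99006 = 0.93580
Parallel ([0.93057] and [0.93580]): 1 − (1 − 0.93057)(1 − 0.93580) = 0.996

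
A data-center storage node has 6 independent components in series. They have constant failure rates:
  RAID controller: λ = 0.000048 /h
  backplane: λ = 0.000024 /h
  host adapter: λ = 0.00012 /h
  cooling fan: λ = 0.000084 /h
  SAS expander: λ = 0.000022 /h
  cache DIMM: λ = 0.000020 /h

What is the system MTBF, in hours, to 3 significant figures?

3140

Series of exponential components: λ_sys = Σ λ_i
λ_sys = 0.000048 + 0.000024 + 0.00012 + 0.000084 + 0.000022 + 0.000020 = 3.1800e-04 /h
MTBF = 1 / λ_sys = 3140 h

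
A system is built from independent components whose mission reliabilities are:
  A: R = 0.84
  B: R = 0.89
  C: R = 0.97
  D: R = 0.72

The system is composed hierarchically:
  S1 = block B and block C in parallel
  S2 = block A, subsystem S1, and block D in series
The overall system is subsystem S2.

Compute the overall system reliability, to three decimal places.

Parallel (B and C): 1 − (1 − 0.89000)(1 − 0.97000) = 0.99670
Series (A, [0.99670], and D): 0.84000 × 0.99670 × 0.72000 = 0.603

0.603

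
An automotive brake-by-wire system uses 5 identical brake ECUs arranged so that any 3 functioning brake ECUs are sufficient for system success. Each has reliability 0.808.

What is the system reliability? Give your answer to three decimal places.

0.948

R = Σ_{i=3}^{5} C(5,i) p^i (1−p)^{5−i} with p = 0.808
C(5,3)·0.808^3·0.192^2 = 0.19446
C(5,4)·0.808^4·0.192^1 = 0.40918
C(5,5)·0.808^5·0.192^0 = 0.34439
Sum = 0.948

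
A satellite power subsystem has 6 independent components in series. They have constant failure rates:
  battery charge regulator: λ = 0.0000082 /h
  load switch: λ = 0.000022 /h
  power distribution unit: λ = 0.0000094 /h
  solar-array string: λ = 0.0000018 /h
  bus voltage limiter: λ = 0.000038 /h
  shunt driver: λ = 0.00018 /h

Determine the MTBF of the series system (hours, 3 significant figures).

Series of exponential components: λ_sys = Σ λ_i
λ_sys = 0.0000082 + 0.000022 + 0.0000094 + 0.0000018 + 0.000038 + 0.00018 = 2.5940e-04 /h
MTBF = 1 / λ_sys = 3860 h

3860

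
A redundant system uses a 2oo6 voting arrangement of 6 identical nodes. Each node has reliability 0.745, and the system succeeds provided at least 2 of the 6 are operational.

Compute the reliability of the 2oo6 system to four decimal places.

R = Σ_{i=2}^{6} C(6,i) p^i (1−p)^{6−i} with p = 0.745
C(6,2)·0.745^2·0.255^4 = 0.035202
C(6,3)·0.745^3·0.255^3 = 0.137126
C(6,4)·0.745^4·0.255^2 = 0.300467
C(6,5)·0.745^5·0.255^1 = 0.351134
C(6,6)·0.745^6·0.255^0 = 0.170977
Sum = 0.9949

0.9949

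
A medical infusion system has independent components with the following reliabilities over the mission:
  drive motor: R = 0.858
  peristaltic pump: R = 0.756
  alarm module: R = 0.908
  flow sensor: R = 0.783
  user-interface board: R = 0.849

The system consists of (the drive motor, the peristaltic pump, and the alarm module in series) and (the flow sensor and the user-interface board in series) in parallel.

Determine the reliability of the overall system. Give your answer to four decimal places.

Series (drive motor, peristaltic pump, and alarm module): 0.858000 × 0.756000 × 0.908000 = 0.588972
Series (flow sensor and user-interface board): 0.783000 × 0.849000 = 0.664767
Parallel ([0.588972] and [0.664767]): 1 − (1 − 0.588972)(1 − 0.664767) = 0.8622

0.8622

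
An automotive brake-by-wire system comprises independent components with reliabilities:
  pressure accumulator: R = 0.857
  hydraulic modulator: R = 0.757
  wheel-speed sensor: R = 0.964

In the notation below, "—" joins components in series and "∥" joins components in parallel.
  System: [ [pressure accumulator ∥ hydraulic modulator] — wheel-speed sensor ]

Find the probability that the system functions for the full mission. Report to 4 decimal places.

Parallel (pressure accumulator and hydraulic modulator): 1 − (1 − 0.857000)(1 − 0.757000) = 0.965251
Series ([0.965251] and wheel-speed sensor): 0.965251 × 0.964000 = 0.9305

0.9305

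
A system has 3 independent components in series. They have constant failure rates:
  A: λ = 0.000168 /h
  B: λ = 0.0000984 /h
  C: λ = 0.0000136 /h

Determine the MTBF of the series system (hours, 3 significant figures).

Series of exponential components: λ_sys = Σ λ_i
λ_sys = 0.000168 + 0.0000984 + 0.0000136 = 2.8000e-04 /h
MTBF = 1 / λ_sys = 3570 h

3570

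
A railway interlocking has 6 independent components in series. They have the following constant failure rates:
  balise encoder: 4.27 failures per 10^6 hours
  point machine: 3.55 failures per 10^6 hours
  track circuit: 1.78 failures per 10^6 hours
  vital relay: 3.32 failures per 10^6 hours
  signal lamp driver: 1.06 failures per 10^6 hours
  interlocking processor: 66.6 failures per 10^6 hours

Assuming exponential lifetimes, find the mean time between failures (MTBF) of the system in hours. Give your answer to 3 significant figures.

12400

Series of exponential components: λ_sys = Σ λ_i
λ_sys = 0.00000427 + 0.00000355 + 0.00000178 + 0.00000332 + 0.00000106 + 0.0000666 = 8.0580e-05 /h
MTBF = 1 / λ_sys = 12400 h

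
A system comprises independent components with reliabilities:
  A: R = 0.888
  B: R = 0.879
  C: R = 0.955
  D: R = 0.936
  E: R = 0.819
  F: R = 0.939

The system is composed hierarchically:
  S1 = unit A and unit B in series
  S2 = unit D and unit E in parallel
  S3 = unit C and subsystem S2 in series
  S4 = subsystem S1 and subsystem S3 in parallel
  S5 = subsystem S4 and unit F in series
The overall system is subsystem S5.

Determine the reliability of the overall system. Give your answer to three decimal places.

Series (A and B): 0.88800 × 0.87900 = 0.78055
Parallel (D and E): 1 − (1 − 0.93600)(1 − 0.81900) = 0.98842
Series (C and [0.98842]): 0.95500 × 0.98842 = 0.94394
Parallel ([0.78055] and [0.94394]): 1 − (1 − 0.78055)(1 − 0.94394) = 0.98770
Series ([0.98770] and F): 0.98770 × 0.93900 = 0.927

0.927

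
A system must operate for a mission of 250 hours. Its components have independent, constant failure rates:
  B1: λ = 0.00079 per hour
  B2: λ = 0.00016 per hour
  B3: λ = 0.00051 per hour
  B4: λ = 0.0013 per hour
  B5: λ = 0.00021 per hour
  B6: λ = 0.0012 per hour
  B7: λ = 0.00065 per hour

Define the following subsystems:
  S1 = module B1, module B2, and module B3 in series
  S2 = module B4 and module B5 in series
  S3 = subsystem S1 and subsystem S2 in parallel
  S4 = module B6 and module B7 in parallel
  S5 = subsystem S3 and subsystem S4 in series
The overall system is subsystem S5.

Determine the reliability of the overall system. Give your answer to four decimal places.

R(B1) = exp(−0.00079 × 250) = 0.820780
R(B2) = exp(−0.00016 × 250) = 0.960789
R(B3) = exp(−0.00051 × 250) = 0.880293
R(B4) = exp(−0.0013 × 250) = 0.722527
R(B5) = exp(−0.00021 × 250) = 0.948854
R(B6) = exp(−0.0012 × 250) = 0.740818
R(B7) = exp(−0.00065 × 250) = 0.850016
Series (B1, B2, and B3): 0.820780 × 0.960789 × 0.880293 = 0.694196
Series (B4 and B5): 0.722527 × 0.948854 = 0.685573
Parallel ([0.694196] and [0.685573]): 1 − (1 − 0.694196)(1 − 0.685573) = 0.903847
Parallel (B6 and B7): 1 − (1 − 0.740818)(1 − 0.850016) = 0.961127
Series ([0.903847] and [0.961127]): 0.903847 × 0.961127 = 0.8687

0.8687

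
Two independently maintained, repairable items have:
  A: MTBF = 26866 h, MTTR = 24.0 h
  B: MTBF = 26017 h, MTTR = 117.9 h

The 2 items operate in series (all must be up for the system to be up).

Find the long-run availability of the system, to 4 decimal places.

A(A) = MTBF/(MTBF+MTTR) = 26866/(26866+24.0) = 0.999107
A(B) = MTBF/(MTBF+MTTR) = 26017/(26017+117.9) = 0.995489
Series availability: 0.999107 × 0.995489 = 0.9946

0.9946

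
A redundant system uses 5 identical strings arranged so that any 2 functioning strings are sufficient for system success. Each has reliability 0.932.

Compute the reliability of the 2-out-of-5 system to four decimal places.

0.9999

R = Σ_{i=2}^{5} C(5,i) p^i (1−p)^{5−i} with p = 0.932
C(5,2)·0.932^2·0.068^3 = 0.002731
C(5,3)·0.932^3·0.068^2 = 0.037434
C(5,4)·0.932^4·0.068^1 = 0.256533
C(5,5)·0.932^5·0.068^0 = 0.703201
Sum = 0.9999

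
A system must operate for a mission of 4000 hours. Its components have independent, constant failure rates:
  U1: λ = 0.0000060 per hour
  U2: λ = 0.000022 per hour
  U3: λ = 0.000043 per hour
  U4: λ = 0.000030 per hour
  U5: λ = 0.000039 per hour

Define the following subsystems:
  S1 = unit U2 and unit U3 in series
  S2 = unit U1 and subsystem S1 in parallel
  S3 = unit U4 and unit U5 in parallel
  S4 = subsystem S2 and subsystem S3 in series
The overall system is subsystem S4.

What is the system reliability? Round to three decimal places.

R(U1) = exp(−0.0000060 × 4000) = 0.97629
R(U2) = exp(−0.000022 × 4000) = 0.91576
R(U3) = exp(−0.000043 × 4000) = 0.84198
R(U4) = exp(−0.000030 × 4000) = 0.88692
R(U5) = exp(−0.000039 × 4000) = 0.85556
Series (U2 and U3): 0.91576 × 0.84198 = 0.77105
Parallel (U1 and [0.77105]): 1 − (1 − 0.97629)(1 − 0.77105) = 0.99457
Parallel (U4 and U5): 1 − (1 − 0.88692)(1 − 0.85556) = 0.98367
Series ([0.99457] and [0.98367]): 0.99457 × 0.98367 = 0.978

0.978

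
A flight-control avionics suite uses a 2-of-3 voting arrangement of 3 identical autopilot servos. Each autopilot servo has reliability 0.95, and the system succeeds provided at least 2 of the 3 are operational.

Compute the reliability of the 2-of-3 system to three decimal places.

R = Σ_{i=2}^{3} C(3,i) p^i (1−p)^{3−i} with p = 0.95
C(3,2)·0.95^2·0.05^1 = 0.13538
C(3,3)·0.95^3·0.05^0 = 0.85738
Sum = 0.993

0.993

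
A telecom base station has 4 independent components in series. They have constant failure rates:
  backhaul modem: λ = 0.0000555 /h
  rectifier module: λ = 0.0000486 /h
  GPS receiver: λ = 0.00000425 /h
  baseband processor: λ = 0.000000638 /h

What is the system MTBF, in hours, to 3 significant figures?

9180

Series of exponential components: λ_sys = Σ λ_i
λ_sys = 0.0000555 + 0.0000486 + 0.00000425 + 0.000000638 = 1.0899e-04 /h
MTBF = 1 / λ_sys = 9180 h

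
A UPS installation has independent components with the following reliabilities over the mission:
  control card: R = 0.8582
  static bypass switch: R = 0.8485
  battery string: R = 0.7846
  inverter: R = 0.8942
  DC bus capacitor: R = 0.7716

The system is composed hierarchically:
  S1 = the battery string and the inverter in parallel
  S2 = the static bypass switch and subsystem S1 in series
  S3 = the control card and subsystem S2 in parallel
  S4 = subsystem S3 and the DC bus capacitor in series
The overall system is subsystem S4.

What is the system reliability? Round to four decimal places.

Parallel (battery string and inverter): 1 − (1 − 0.784600)(1 − 0.894200) = 0.977211
Series (static bypass switch and [0.977211]): 0.848500 × 0.977211 = 0.829164
Parallel (control card and [0.829164]): 1 − (1 − 0.858200)(1 − 0.829164) = 0.975775
Series ([0.975775] and DC bus capacitor): 0.975775 × 0.771600 = 0.7529

0.7529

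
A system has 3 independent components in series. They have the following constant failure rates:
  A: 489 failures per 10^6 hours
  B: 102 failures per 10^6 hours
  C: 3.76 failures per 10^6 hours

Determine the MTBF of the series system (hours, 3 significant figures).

Series of exponential components: λ_sys = Σ λ_i
λ_sys = 0.000489 + 0.000102 + 0.00000376 = 5.9476e-04 /h
MTBF = 1 / λ_sys = 1680 h

1680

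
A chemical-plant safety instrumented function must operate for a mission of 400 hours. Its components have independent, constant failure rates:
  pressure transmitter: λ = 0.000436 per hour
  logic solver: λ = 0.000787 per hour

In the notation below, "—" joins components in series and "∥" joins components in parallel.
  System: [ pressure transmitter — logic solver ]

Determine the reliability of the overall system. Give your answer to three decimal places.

0.613

R(pressure transmitter) = exp(−0.000436 × 400) = 0.83996
R(logic solver) = exp(−0.000787 × 400) = 0.72993
Series (pressure transmitter and logic solver): 0.83996 × 0.72993 = 0.613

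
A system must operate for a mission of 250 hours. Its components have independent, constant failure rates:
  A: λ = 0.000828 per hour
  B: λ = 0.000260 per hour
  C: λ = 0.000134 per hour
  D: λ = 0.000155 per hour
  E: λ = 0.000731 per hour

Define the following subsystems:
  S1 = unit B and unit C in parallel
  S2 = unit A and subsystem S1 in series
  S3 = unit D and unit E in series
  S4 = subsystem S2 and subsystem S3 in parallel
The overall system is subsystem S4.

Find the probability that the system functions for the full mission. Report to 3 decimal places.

0.963

R(A) = exp(−0.000828 × 250) = 0.81302
R(B) = exp(−0.000260 × 250) = 0.93707
R(C) = exp(−0.000134 × 250) = 0.96705
R(D) = exp(−0.000155 × 250) = 0.96199
R(E) = exp(−0.000731 × 250) = 0.83298
Parallel (B and C): 1 − (1 − 0.93707)(1 − 0.96705) = 0.99793
Series (A and [0.99793]): 0.81302 × 0.99793 = 0.81134
Series (D and E): 0.96199 × 0.83298 = 0.80132
Parallel ([0.81134] and [0.80132]): 1 − (1 − 0.81134)(1 − 0.80132) = 0.963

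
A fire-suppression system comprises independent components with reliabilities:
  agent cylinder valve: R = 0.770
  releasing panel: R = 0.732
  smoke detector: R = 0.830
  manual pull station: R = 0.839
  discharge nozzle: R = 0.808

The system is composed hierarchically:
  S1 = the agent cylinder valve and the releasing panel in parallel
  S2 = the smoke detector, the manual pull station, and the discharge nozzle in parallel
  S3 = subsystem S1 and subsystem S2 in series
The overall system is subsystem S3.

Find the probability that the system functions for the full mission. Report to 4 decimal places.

Parallel (agent cylinder valve and releasing panel): 1 − (1 − 0.770000)(1 − 0.732000) = 0.938360
Parallel (smoke detector, manual pull station, and discharge nozzle): 1 − (1 − 0.830000)(1 − 0.839000)(1 − 0.808000) = 0.994745
Series ([0.938360] and [0.994745]): 0.938360 × 0.994745 = 0.9334

0.9334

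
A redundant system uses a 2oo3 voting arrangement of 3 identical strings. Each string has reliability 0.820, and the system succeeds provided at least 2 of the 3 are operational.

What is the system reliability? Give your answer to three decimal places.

0.914

R = Σ_{i=2}^{3} C(3,i) p^i (1−p)^{3−i} with p = 0.820
C(3,2)·0.820^2·0.180^1 = 0.36310
C(3,3)·0.820^3·0.180^0 = 0.55137
Sum = 0.914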